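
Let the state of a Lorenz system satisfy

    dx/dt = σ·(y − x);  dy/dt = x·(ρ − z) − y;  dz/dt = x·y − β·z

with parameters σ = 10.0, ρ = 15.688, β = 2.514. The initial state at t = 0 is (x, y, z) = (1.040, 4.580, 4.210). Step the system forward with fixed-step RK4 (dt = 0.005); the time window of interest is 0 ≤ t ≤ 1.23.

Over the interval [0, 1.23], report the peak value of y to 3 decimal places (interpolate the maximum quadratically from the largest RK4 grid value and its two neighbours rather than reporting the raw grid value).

max y = 13.249

t=0.000: state=(1.040, 4.580, 4.210)
step 1 (dt=0.005): k1=(35.400, 7.357, -5.821), k2=(34.699, 8.371, -5.358), k3=(34.742, 8.347, -5.366), k4=(34.080, 9.342, -4.907); state += dt/6·(k1+2k2+2k3+k4)
t=0.005: state=(1.214, 4.622, 4.183)
t=0.010: state=(1.381, 4.673, 4.161)
t=0.015: state=(1.543, 4.734, 4.143)
continuing one RK4 step at a time; state shown every 10 steps (Δt=0.05):
t=0.050: state=(2.579, 5.396, 4.147)
t=0.100: state=(3.998, 6.952, 4.617)
t=0.150: state=(5.595, 9.057, 5.884)
t=0.200: state=(7.450, 11.353, 8.343)
t=0.250: state=(9.382, 13.027, 12.255)
t=0.300: state=(10.860, 12.864, 17.109)
t=0.350: state=(11.164, 10.253, 21.216)
t=0.400: state=(9.977, 6.323, 22.877)
t=0.450: state=(7.786, 2.983, 22.091)
t=0.500: state=(5.443, 1.071, 20.083)
t=0.550: state=(3.530, 0.297, 17.842)
t=0.600: state=(2.208, 0.122, 15.758)
t=0.650: state=(1.397, 0.186, 13.909)
t=0.700: state=(0.948, 0.320, 12.279)
t=0.750: state=(0.733, 0.470, 10.844)
t=0.800: state=(0.663, 0.631, 9.581)
t=0.850: state=(0.689, 0.819, 8.472)
t=0.900: state=(0.789, 1.055, 7.503)
t=0.950: state=(0.957, 1.369, 6.667)
t=1.000: state=(1.206, 1.795, 5.959)
t=1.050: state=(1.556, 2.380, 5.390)
t=1.100: state=(2.043, 3.182, 4.988)
t=1.150: state=(2.713, 4.273, 4.815)
t=1.200: state=(3.623, 5.726, 4.989)
t=1.230: state=(4.310, 6.789, 5.344)
largest grid value and its neighbours: y(0.265)=13.22422, y(0.270)=13.24672, y(0.275)=13.24578
parabola through these three points peaks at t≈0.272 with y≈13.24920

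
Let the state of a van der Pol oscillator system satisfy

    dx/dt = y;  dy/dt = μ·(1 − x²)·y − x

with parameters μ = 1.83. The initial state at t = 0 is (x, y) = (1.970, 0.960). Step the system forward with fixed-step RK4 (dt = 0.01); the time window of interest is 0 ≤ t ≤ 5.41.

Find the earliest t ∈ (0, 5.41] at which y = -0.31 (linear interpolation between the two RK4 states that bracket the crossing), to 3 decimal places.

t = 0.579

t=0.000: state=(1.970, 0.960)
step 1 (dt=0.01): k1=(0.960, -7.031), k2=(0.925, -6.883), k3=(0.926, -6.885), k4=(0.891, -6.737); state += dt/6·(k1+2k2+2k3+k4)
t=0.010: state=(1.979, 0.891)
t=0.020: state=(1.988, 0.825)
t=0.030: state=(1.996, 0.762)
continuing one RK4 step at a time; state shown every 20 steps (Δt=0.2):
t=0.200: state=(2.057, 0.066)
t=0.400: state=(2.036, -0.221)
t=0.570: state=(1.990, -0.307)
next step: t=0.580: state=(1.987, -0.310) — y has crossed -0.31
linear interpolation between t=0.570 (-0.30706) and t=0.580 (-0.31025) → t≈0.579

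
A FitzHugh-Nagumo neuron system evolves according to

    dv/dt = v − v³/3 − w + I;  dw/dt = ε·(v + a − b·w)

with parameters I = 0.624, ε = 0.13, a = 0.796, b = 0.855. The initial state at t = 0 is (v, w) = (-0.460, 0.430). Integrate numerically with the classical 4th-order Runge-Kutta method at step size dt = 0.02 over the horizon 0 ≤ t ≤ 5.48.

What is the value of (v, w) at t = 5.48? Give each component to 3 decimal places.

t=0.000: state=(-0.460, 0.430)
step 1 (dt=0.02): k1=(-0.234, -0.004), k2=(-0.235, -0.004), k3=(-0.235, -0.004), k4=(-0.237, -0.005); state += dt/6·(k1+2k2+2k3+k4)
t=0.020: state=(-0.465, 0.430)
t=0.040: state=(-0.469, 0.430)
t=0.060: state=(-0.474, 0.430)
continuing one RK4 step at a time; state shown every 10 steps (Δt=0.2):
t=0.200: state=(-0.510, 0.429)
t=0.400: state=(-0.568, 0.426)
t=0.600: state=(-0.634, 0.421)
t=0.800: state=(-0.707, 0.415)
t=1.000: state=(-0.786, 0.408)
t=1.200: state=(-0.869, 0.398)
t=1.400: state=(-0.954, 0.386)
t=1.600: state=(-1.039, 0.372)
t=1.800: state=(-1.119, 0.357)
t=2.000: state=(-1.192, 0.340)
t=2.200: state=(-1.255, 0.321)
t=2.400: state=(-1.309, 0.302)
t=2.600: state=(-1.351, 0.281)
t=2.800: state=(-1.383, 0.260)
t=3.000: state=(-1.407, 0.239)
t=3.200: state=(-1.422, 0.218)
t=3.400: state=(-1.430, 0.197)
t=3.600: state=(-1.433, 0.176)
t=3.800: state=(-1.432, 0.156)
t=4.000: state=(-1.428, 0.136)
t=4.200: state=(-1.420, 0.117)
t=4.400: state=(-1.411, 0.099)
t=4.600: state=(-1.400, 0.081)
t=4.800: state=(-1.388, 0.064)
t=5.000: state=(-1.375, 0.047)
t=5.200: state=(-1.361, 0.032)
t=5.400: state=(-1.346, 0.017)
t=5.480: state=(-1.340, 0.011)

(v, w) = (-1.340, 0.011)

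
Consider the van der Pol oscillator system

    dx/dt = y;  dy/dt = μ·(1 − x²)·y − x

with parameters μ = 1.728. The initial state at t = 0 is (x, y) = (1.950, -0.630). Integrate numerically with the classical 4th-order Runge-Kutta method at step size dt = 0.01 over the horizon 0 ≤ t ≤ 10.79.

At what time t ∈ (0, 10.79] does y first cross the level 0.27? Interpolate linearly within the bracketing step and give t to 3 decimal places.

t=0.000: state=(1.950, -0.630)
step 1 (dt=0.01): k1=(-0.630, 1.101), k2=(-0.624, 1.064), k3=(-0.625, 1.065), k4=(-0.619, 1.030); state += dt/6·(k1+2k2+2k3+k4)
t=0.010: state=(1.944, -0.619)
t=0.020: state=(1.938, -0.609)
t=0.030: state=(1.932, -0.600)
continuing one RK4 step at a time; state shown every 50 steps (Δt=0.5):
t=0.500: state=(1.690, -0.497)
t=1.000: state=(1.419, -0.609)
t=1.500: state=(1.054, -0.893)
t=2.000: state=(0.441, -1.718)
t=2.500: state=(-0.882, -3.490)
t=3.000: state=(-1.982, -0.515)
t=3.390: state=(-1.982, 0.268)
next step: t=3.400: state=(-1.979, 0.274) — y has crossed 0.27
linear interpolation between t=3.390 (0.26760) and t=3.400 (0.27373) → t≈3.394

t = 3.394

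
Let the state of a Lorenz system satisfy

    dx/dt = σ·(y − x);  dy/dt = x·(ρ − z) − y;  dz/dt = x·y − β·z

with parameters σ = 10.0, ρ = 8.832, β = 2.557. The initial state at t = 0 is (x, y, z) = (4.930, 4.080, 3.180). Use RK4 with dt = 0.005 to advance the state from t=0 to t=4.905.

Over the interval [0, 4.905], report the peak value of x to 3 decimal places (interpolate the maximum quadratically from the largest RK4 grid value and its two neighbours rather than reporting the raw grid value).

t=0.000: state=(4.930, 4.080, 3.180)
step 1 (dt=0.005): k1=(-8.500, 23.784, 11.983), k2=(-7.693, 23.458, 12.112), k3=(-7.721, 23.468, 12.115), k4=(-6.941, 23.153, 12.245); state += dt/6·(k1+2k2+2k3+k4)
t=0.005: state=(4.891, 4.197, 3.241)
t=0.010: state=(4.860, 4.312, 3.302)
t=0.015: state=(4.836, 4.423, 3.366)
continuing one RK4 step at a time; state shown every 40 steps (Δt=0.2):
t=0.200: state=(6.119, 7.040, 6.941)
t=0.400: state=(6.200, 5.254, 10.727)
t=0.600: state=(3.859, 2.889, 9.397)
t=0.800: state=(2.848, 2.757, 6.971)
t=1.000: state=(3.246, 3.692, 5.676)
t=1.200: state=(4.459, 5.155, 6.135)
t=1.400: state=(5.528, 5.746, 8.203)
t=1.600: state=(5.103, 4.560, 9.332)
t=1.800: state=(4.025, 3.620, 8.393)
t=2.000: state=(3.675, 3.722, 7.154)
t=2.200: state=(4.094, 4.427, 6.755)
t=2.400: state=(4.784, 5.073, 7.434)
t=2.600: state=(5.011, 4.926, 8.402)
t=2.800: state=(4.573, 4.291, 8.488)
t=3.000: state=(4.136, 4.017, 7.854)
t=3.200: state=(4.134, 4.239, 7.344)
t=3.400: state=(4.457, 4.641, 7.407)
t=3.600: state=(4.732, 4.793, 7.889)
t=3.800: state=(4.671, 4.562, 8.202)
t=4.000: state=(4.412, 4.293, 8.043)
t=4.200: state=(4.279, 4.273, 7.704)
t=4.400: state=(4.371, 4.456, 7.567)
t=4.600: state=(4.547, 4.620, 7.726)
t=4.800: state=(4.610, 4.597, 7.960)
t=4.905: state=(4.574, 4.522, 8.015)
largest grid value and its neighbours: x(0.300)=6.66866, x(0.305)=6.67071, x(0.310)=6.66998
parabola through these three points peaks at t≈0.306 with x≈6.67079

max x = 6.671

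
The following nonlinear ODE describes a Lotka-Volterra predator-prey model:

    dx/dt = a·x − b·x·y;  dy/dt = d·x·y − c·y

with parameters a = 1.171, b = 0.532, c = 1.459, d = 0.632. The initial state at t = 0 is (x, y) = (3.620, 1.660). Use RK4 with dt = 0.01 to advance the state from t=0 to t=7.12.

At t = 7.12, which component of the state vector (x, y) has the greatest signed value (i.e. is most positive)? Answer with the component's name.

t=0.000: state=(3.620, 1.660)
step 1 (dt=0.01): k1=(1.042, 1.376), k2=(1.030, 1.387), k3=(1.030, 1.387), k4=(1.018, 1.398); state += dt/6·(k1+2k2+2k3+k4)
t=0.010: state=(3.630, 1.674)
t=0.020: state=(3.640, 1.688)
t=0.030: state=(3.650, 1.702)
continuing one RK4 step at a time; state shown every 25 steps (Δt=0.25):
t=0.250: state=(3.790, 2.075)
t=0.500: state=(3.722, 2.618)
t=0.750: state=(3.386, 3.197)
t=1.000: state=(2.872, 3.645)
t=1.250: state=(2.335, 3.817)
t=1.500: state=(1.894, 3.695)
t=1.750: state=(1.584, 3.371)
t=2.000: state=(1.393, 2.957)
t=2.250: state=(1.295, 2.536)
t=2.500: state=(1.272, 2.155)
t=2.750: state=(1.308, 1.834)
t=3.000: state=(1.398, 1.575)
t=3.250: state=(1.540, 1.379)
t=3.500: state=(1.736, 1.239)
t=3.750: state=(1.985, 1.154)
t=4.000: state=(2.288, 1.122)
t=4.250: state=(2.638, 1.149)
t=4.500: state=(3.017, 1.247)
t=4.750: state=(3.386, 1.437)
t=5.000: state=(3.678, 1.746)
t=5.250: state=(3.798, 2.195)
t=5.500: state=(3.665, 2.758)
t=5.750: state=(3.275, 3.323)
t=6.000: state=(2.741, 3.714)
t=6.250: state=(2.219, 3.812)
t=6.500: state=(1.808, 3.632)
t=6.750: state=(1.528, 3.277)
t=7.000: state=(1.362, 2.855)
t=7.120: state=(1.315, 2.652)
compare at T: x=1.315, y=2.652

largest component: y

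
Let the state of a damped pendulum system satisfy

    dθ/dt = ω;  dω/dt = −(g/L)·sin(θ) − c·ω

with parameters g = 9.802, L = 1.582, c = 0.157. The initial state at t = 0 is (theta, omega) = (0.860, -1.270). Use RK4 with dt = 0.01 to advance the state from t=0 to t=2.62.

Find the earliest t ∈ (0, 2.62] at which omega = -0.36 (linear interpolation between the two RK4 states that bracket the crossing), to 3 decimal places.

t=0.000: state=(0.860, -1.270)
step 1 (dt=0.01): k1=(-1.270, -4.496), k2=(-1.292, -4.467), k3=(-1.292, -4.466), k4=(-1.315, -4.437); state += dt/6·(k1+2k2+2k3+k4)
t=0.010: state=(0.847, -1.315)
t=0.020: state=(0.834, -1.359)
t=0.030: state=(0.820, -1.402)
continuing one RK4 step at a time; state shown every 10 steps (Δt=0.1):
t=0.100: state=(0.712, -1.686)
t=0.200: state=(0.526, -2.017)
t=0.300: state=(0.312, -2.236)
t=0.400: state=(0.083, -2.322)
t=0.500: state=(-0.148, -2.265)
t=0.600: state=(-0.366, -2.073)
t=0.700: state=(-0.558, -1.766)
t=0.800: state=(-0.716, -1.371)
t=0.900: state=(-0.831, -0.919)
t=1.000: state=(-0.899, -0.435)
t=1.010: state=(-0.903, -0.386)
next step: t=1.020: state=(-0.906, -0.337) — omega has crossed -0.36
linear interpolation between t=1.010 (-0.38598) and t=1.020 (-0.33670) → t≈1.015

t = 1.015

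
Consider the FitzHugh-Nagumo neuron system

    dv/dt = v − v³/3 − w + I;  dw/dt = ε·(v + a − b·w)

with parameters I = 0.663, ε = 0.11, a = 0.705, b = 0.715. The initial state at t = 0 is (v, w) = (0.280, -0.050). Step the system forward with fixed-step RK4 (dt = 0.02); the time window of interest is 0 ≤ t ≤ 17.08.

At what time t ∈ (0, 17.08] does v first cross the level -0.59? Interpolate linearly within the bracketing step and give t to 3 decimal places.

t = 12.233

t=0.000: state=(0.280, -0.050)
step 1 (dt=0.02): k1=(0.986, 0.112), k2=(0.994, 0.113), k3=(0.994, 0.113), k4=(1.002, 0.114); state += dt/6·(k1+2k2+2k3+k4)
t=0.020: state=(0.300, -0.048)
t=0.040: state=(0.320, -0.045)
t=0.060: state=(0.341, -0.043)
continuing one RK4 step at a time; state shown every 50 steps (Δt=1):
t=1.000: state=(1.459, 0.121)
t=2.000: state=(1.851, 0.370)
t=3.000: state=(1.799, 0.611)
t=4.000: state=(1.702, 0.824)
t=5.000: state=(1.597, 1.011)
t=6.000: state=(1.485, 1.172)
t=7.000: state=(1.364, 1.309)
t=8.000: state=(1.227, 1.421)
t=9.000: state=(1.064, 1.510)
t=10.000: state=(0.845, 1.572)
t=11.000: state=(0.490, 1.600)
t=12.000: state=(-0.287, 1.570)
t=12.220: state=(-0.572, 1.549)
next step: t=12.240: state=(-0.600, 1.547) — v has crossed -0.59
linear interpolation between t=12.220 (-0.57193) and t=12.240 (-0.60001) → t≈12.233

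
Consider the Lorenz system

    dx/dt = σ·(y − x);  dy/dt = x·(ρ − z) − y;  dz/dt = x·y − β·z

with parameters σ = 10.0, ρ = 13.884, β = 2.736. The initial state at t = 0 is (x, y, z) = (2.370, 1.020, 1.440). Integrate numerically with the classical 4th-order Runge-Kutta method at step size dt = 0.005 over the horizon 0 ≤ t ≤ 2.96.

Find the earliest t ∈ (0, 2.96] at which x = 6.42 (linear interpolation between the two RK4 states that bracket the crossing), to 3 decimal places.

t = 0.269

t=0.000: state=(2.370, 1.020, 1.440)
step 1 (dt=0.005): k1=(-13.500, 28.472, -1.522), k2=(-12.451, 27.990, -1.380), k3=(-12.489, 28.023, -1.381), k4=(-11.474, 27.571, -1.244); state += dt/6·(k1+2k2+2k3+k4)
t=0.005: state=(2.308, 1.160, 1.433)
t=0.010: state=(2.255, 1.296, 1.428)
t=0.015: state=(2.212, 1.428, 1.423)
continuing one RK4 step at a time; state shown every 20 steps (Δt=0.1):
t=0.100: state=(2.449, 3.542, 1.553)
t=0.200: state=(4.290, 6.877, 2.711)
t=0.265: state=(6.282, 9.789, 4.915)
next step: t=0.270: state=(6.459, 10.021, 5.161) — x has crossed 6.42
linear interpolation between t=0.265 (6.28226) and t=0.270 (6.45899) → t≈0.269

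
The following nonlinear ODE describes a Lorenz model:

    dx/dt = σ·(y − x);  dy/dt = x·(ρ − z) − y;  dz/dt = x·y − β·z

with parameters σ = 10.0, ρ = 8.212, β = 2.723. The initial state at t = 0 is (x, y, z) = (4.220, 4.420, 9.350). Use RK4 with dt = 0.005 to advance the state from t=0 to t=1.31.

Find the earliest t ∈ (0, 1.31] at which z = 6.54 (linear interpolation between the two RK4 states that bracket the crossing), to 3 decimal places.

t = 0.357

t=0.000: state=(4.220, 4.420, 9.350)
step 1 (dt=0.005): k1=(2.000, -9.222, -6.808), k2=(1.719, -9.133, -6.837), k3=(1.729, -9.132, -6.839), k4=(1.457, -9.042, -6.869); state += dt/6·(k1+2k2+2k3+k4)
t=0.005: state=(4.229, 4.374, 9.316)
t=0.010: state=(4.235, 4.330, 9.281)
t=0.015: state=(4.238, 4.286, 9.246)
continuing one RK4 step at a time; state shown every 10 steps (Δt=0.05):
t=0.050: state=(4.207, 4.006, 8.990)
t=0.100: state=(4.058, 3.694, 8.589)
t=0.150: state=(3.867, 3.482, 8.158)
t=0.200: state=(3.687, 3.363, 7.722)
t=0.250: state=(3.548, 3.322, 7.302)
t=0.300: state=(3.463, 3.349, 6.918)
t=0.350: state=(3.434, 3.433, 6.582)
t=0.355: state=(3.435, 3.444, 6.552)
next step: t=0.360: state=(3.435, 3.455, 6.522) — z has crossed 6.54
linear interpolation between t=0.355 (6.55202) and t=0.360 (6.52226) → t≈0.357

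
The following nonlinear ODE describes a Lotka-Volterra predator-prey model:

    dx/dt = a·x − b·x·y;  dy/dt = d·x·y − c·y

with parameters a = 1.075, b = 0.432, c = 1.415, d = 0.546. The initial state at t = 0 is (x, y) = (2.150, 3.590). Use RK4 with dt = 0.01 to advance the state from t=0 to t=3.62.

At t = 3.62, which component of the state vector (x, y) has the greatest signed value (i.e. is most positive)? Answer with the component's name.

t=0.000: state=(2.150, 3.590)
step 1 (dt=0.01): k1=(-1.023, -0.866), k2=(-1.017, -0.875), k3=(-1.017, -0.874), k4=(-1.010, -0.883); state += dt/6·(k1+2k2+2k3+k4)
t=0.010: state=(2.140, 3.581)
t=0.020: state=(2.130, 3.572)
t=0.030: state=(2.120, 3.563)
continuing one RK4 step at a time; state shown every 20 steps (Δt=0.2):
t=0.200: state=(1.971, 3.386)
t=0.400: state=(1.843, 3.141)
t=0.600: state=(1.762, 2.881)
t=0.800: state=(1.722, 2.624)
t=1.000: state=(1.720, 2.386)
t=1.200: state=(1.752, 2.172)
t=1.400: state=(1.815, 1.988)
t=1.600: state=(1.908, 1.835)
t=1.800: state=(2.030, 1.714)
t=2.000: state=(2.179, 1.625)
t=2.200: state=(2.355, 1.568)
t=2.400: state=(2.553, 1.544)
t=2.600: state=(2.769, 1.556)
t=2.800: state=(2.996, 1.606)
t=3.000: state=(3.221, 1.699)
t=3.200: state=(3.428, 1.842)
t=3.400: state=(3.596, 2.037)
t=3.600: state=(3.700, 2.288)
t=3.620: state=(3.706, 2.316)
compare at T: x=3.706, y=2.316

largest component: x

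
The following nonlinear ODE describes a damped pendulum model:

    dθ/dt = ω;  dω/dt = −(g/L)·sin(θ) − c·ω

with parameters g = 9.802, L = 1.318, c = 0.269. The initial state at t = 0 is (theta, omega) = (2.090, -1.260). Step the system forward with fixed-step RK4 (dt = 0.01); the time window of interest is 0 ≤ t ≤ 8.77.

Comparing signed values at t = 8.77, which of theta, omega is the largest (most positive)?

largest component: omega

t=0.000: state=(2.090, -1.260)
step 1 (dt=0.01): k1=(-1.260, -6.118), k2=(-1.291, -6.133), k3=(-1.291, -6.133), k4=(-1.321, -6.149); state += dt/6·(k1+2k2+2k3+k4)
t=0.010: state=(2.077, -1.321)
t=0.020: state=(2.064, -1.383)
t=0.030: state=(2.049, -1.445)
continuing one RK4 step at a time; state shown every 50 steps (Δt=0.5):
t=0.500: state=(0.665, -4.274)
t=1.000: state=(-1.291, -2.540)
t=1.500: state=(-1.598, 1.236)
t=2.000: state=(-0.214, 3.773)
t=2.500: state=(1.249, 1.400)
t=3.000: state=(1.042, -2.106)
t=3.500: state=(-0.414, -2.870)
t=4.000: state=(-1.140, 0.190)
t=4.500: state=(-0.325, 2.657)
t=5.000: state=(0.821, 1.282)
t=5.500: state=(0.719, -1.578)
t=6.000: state=(-0.344, -2.018)
t=6.500: state=(-0.793, 0.396)
t=7.000: state=(-0.090, 1.984)
t=7.500: state=(0.650, 0.569)
t=8.000: state=(0.380, -1.455)
t=8.500: state=(-0.397, -1.171)
t=8.770: state=(-0.579, -0.140)
compare at T: theta=-0.579, omega=-0.140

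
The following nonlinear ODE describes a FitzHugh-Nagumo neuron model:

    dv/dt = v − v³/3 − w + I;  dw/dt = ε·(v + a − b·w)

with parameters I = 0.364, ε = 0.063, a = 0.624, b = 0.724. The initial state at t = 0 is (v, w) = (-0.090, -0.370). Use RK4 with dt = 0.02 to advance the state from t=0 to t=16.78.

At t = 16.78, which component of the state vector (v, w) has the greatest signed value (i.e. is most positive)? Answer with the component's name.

t=0.000: state=(-0.090, -0.370)
step 1 (dt=0.02): k1=(0.644, 0.051), k2=(0.650, 0.051), k3=(0.650, 0.051), k4=(0.656, 0.051); state += dt/6·(k1+2k2+2k3+k4)
t=0.020: state=(-0.077, -0.369)
t=0.040: state=(-0.064, -0.368)
t=0.060: state=(-0.050, -0.367)
continuing one RK4 step at a time; state shown every 50 steps (Δt=1):
t=1.000: state=(0.915, -0.293)
t=2.000: state=(1.821, -0.151)
t=3.000: state=(1.900, 0.010)
t=4.000: state=(1.849, 0.164)
t=5.000: state=(1.789, 0.307)
t=6.000: state=(1.726, 0.440)
t=7.000: state=(1.661, 0.563)
t=8.000: state=(1.594, 0.676)
t=9.000: state=(1.524, 0.781)
t=10.000: state=(1.449, 0.876)
t=11.000: state=(1.369, 0.962)
t=12.000: state=(1.280, 1.039)
t=13.000: state=(1.178, 1.107)
t=14.000: state=(1.056, 1.165)
t=15.000: state=(0.895, 1.212)
t=16.000: state=(0.648, 1.244)
t=16.780: state=(0.307, 1.255)
compare at T: v=0.307, w=1.255

largest component: w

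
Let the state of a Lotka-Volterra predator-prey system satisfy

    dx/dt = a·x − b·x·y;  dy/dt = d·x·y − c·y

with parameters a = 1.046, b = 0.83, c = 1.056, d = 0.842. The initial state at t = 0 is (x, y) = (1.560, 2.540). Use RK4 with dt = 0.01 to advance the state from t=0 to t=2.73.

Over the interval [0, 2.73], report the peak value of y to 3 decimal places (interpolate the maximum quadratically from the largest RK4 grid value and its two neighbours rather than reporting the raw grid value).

max y = 2.604

t=0.000: state=(1.560, 2.540)
step 1 (dt=0.01): k1=(-1.657, 0.654), k2=(-1.652, 0.637), k3=(-1.652, 0.637), k4=(-1.648, 0.620); state += dt/6·(k1+2k2+2k3+k4)
t=0.010: state=(1.543, 2.546)
t=0.020: state=(1.527, 2.552)
t=0.030: state=(1.511, 2.558)
continuing one RK4 step at a time; state shown every 10 steps (Δt=0.1):
t=0.100: state=(1.400, 2.589)
t=0.200: state=(1.252, 2.604)
t=0.300: state=(1.121, 2.589)
t=0.400: state=(1.005, 2.547)
t=0.500: state=(0.906, 2.484)
t=0.600: state=(0.821, 2.403)
t=0.700: state=(0.749, 2.310)
t=0.800: state=(0.690, 2.208)
t=0.900: state=(0.640, 2.101)
t=1.000: state=(0.600, 1.992)
t=1.100: state=(0.567, 1.882)
t=1.200: state=(0.541, 1.774)
t=1.300: state=(0.521, 1.670)
t=1.400: state=(0.505, 1.569)
t=1.500: state=(0.495, 1.472)
t=1.600: state=(0.488, 1.380)
t=1.700: state=(0.485, 1.294)
t=1.800: state=(0.485, 1.213)
t=1.900: state=(0.489, 1.137)
t=2.000: state=(0.495, 1.066)
t=2.100: state=(0.505, 1.001)
t=2.200: state=(0.517, 0.940)
t=2.300: state=(0.532, 0.884)
t=2.400: state=(0.550, 0.832)
t=2.500: state=(0.571, 0.785)
t=2.600: state=(0.595, 0.742)
t=2.700: state=(0.622, 0.703)
t=2.730: state=(0.631, 0.692)
largest grid value and its neighbours: y(0.190)=2.60385, y(0.200)=2.60397, y(0.210)=2.60378
parabola through these three points peaks at t≈0.199 with y≈2.60397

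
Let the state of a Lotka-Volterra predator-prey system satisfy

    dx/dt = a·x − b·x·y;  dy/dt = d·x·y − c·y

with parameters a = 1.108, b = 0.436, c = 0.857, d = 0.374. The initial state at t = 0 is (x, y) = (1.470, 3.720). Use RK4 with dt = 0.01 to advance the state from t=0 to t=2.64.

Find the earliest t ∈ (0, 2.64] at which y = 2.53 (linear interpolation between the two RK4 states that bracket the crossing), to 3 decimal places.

t = 0.987

t=0.000: state=(1.470, 3.720)
step 1 (dt=0.01): k1=(-0.755, -1.143), k2=(-0.750, -1.146), k3=(-0.750, -1.146), k4=(-0.744, -1.150); state += dt/6·(k1+2k2+2k3+k4)
t=0.010: state=(1.463, 3.709)
t=0.020: state=(1.455, 3.697)
t=0.030: state=(1.448, 3.685)
continuing one RK4 step at a time; state shown every 10 steps (Δt=0.1):
t=0.100: state=(1.400, 3.603)
t=0.200: state=(1.340, 3.480)
t=0.300: state=(1.290, 3.356)
t=0.400: state=(1.248, 3.230)
t=0.500: state=(1.215, 3.104)
t=0.600: state=(1.189, 2.980)
t=0.700: state=(1.169, 2.858)
t=0.800: state=(1.156, 2.740)
t=0.900: state=(1.149, 2.626)
t=0.980: state=(1.147, 2.538)
next step: t=0.990: state=(1.147, 2.527) — y has crossed 2.53
linear interpolation between t=0.980 (2.53757) and t=0.990 (2.52674) → t≈0.987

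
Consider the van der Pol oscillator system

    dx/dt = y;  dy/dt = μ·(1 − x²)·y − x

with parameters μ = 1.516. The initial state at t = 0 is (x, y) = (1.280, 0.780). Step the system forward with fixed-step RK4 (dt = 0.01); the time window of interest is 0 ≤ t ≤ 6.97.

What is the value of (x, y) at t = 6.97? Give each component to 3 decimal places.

t=0.000: state=(1.280, 0.780)
step 1 (dt=0.01): k1=(0.780, -2.035), k2=(0.770, -2.041), k3=(0.770, -2.040), k4=(0.760, -2.046); state += dt/6·(k1+2k2+2k3+k4)
t=0.010: state=(1.288, 0.760)
t=0.020: state=(1.295, 0.739)
t=0.030: state=(1.302, 0.719)
continuing one RK4 step at a time; state shown every 25 steps (Δt=0.25):
t=0.250: state=(1.411, 0.279)
t=0.500: state=(1.430, -0.106)
t=0.750: state=(1.368, -0.369)
t=1.000: state=(1.251, -0.569)
t=1.250: state=(1.084, -0.770)
t=1.500: state=(0.861, -1.031)
t=1.750: state=(0.557, -1.437)
t=2.000: state=(0.121, -2.099)
t=2.250: state=(-0.511, -2.944)
t=2.500: state=(-1.278, -2.896)
t=2.750: state=(-1.819, -1.333)
t=3.000: state=(-1.988, -0.178)
t=3.250: state=(-1.971, 0.241)
t=3.500: state=(-1.889, 0.388)
t=3.750: state=(-1.782, 0.463)
t=4.000: state=(-1.659, 0.526)
t=4.250: state=(-1.518, 0.599)
t=4.500: state=(-1.357, 0.697)
t=4.750: state=(-1.166, 0.841)
t=5.000: state=(-0.930, 1.068)
t=5.250: state=(-0.619, 1.448)
t=5.500: state=(-0.183, 2.096)
t=5.750: state=(0.451, 2.979)
t=6.000: state=(1.241, 3.046)
t=6.250: state=(1.820, 1.452)
t=6.500: state=(2.007, 0.213)
t=6.750: state=(1.994, -0.231)
t=6.970: state=(1.926, -0.369)

(x, y) = (1.926, -0.369)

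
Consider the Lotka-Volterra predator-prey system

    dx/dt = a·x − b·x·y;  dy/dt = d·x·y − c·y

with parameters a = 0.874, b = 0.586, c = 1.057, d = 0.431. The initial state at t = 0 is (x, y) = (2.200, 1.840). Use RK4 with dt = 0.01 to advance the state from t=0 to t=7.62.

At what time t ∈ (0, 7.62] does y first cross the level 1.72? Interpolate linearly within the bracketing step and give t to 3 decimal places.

t=0.000: state=(2.200, 1.840)
step 1 (dt=0.01): k1=(-0.449, -0.200), k2=(-0.448, -0.202), k3=(-0.448, -0.202), k4=(-0.446, -0.204); state += dt/6·(k1+2k2+2k3+k4)
t=0.010: state=(2.196, 1.838)
t=0.020: state=(2.191, 1.836)
t=0.030: state=(2.187, 1.834)
continuing one RK4 step at a time; state shown every 25 steps (Δt=0.25):
t=0.250: state=(2.099, 1.781)
t=0.450: state=(2.036, 1.722)
next step: t=0.460: state=(2.033, 1.719) — y has crossed 1.72
linear interpolation between t=0.450 (1.72225) and t=0.460 (1.71915) → t≈0.457

t = 0.457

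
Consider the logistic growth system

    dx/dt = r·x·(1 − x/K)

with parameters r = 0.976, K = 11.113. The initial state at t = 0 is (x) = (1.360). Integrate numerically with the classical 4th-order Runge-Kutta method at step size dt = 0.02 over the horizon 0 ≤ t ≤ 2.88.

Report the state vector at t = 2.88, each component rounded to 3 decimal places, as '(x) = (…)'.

t=0.000: state=(1.360)
step 1 (dt=0.02): k1=(1.165), k2=(1.173), k3=(1.174), k4=(1.182); state += dt/6·(k1+2k2+2k3+k4)
t=0.020: state=(1.383)
t=0.040: state=(1.407)
t=0.060: state=(1.431)
continuing one RK4 step at a time; state shown every 5 steps (Δt=0.1):
t=0.100: state=(1.481)
t=0.200: state=(1.611)
t=0.300: state=(1.750)
t=0.400: state=(1.899)
t=0.500: state=(2.057)
t=0.600: state=(2.226)
t=0.700: state=(2.405)
t=0.800: state=(2.594)
t=0.900: state=(2.793)
t=1.000: state=(3.002)
t=1.100: state=(3.220)
t=1.200: state=(3.448)
t=1.300: state=(3.684)
t=1.400: state=(3.928)
t=1.500: state=(4.180)
t=1.600: state=(4.437)
t=1.700: state=(4.700)
t=1.800: state=(4.966)
t=1.900: state=(5.235)
t=2.000: state=(5.506)
t=2.100: state=(5.777)
t=2.200: state=(6.047)
t=2.300: state=(6.315)
t=2.400: state=(6.579)
t=2.500: state=(6.839)
t=2.600: state=(7.092)
t=2.700: state=(7.339)
t=2.800: state=(7.578)
t=2.880: state=(7.764)

(x) = (7.764)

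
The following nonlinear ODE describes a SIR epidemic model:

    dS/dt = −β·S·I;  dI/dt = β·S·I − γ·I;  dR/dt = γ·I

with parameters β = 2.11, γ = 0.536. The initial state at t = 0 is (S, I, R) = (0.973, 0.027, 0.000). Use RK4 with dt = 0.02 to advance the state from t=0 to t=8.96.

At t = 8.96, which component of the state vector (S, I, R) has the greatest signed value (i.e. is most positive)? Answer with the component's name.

largest component: R

t=0.000: state=(0.973, 0.027, 0.000)
step 1 (dt=0.02): k1=(-0.055, 0.041, 0.014), k2=(-0.056, 0.042, 0.015), k3=(-0.056, 0.042, 0.015), k4=(-0.057, 0.042, 0.015); state += dt/6·(k1+2k2+2k3+k4)
t=0.020: state=(0.972, 0.028, 0.000)
t=0.040: state=(0.971, 0.029, 0.001)
t=0.060: state=(0.970, 0.030, 0.001)
continuing one RK4 step at a time; state shown every 25 steps (Δt=0.5):
t=0.500: state=(0.933, 0.057, 0.011)
t=1.000: state=(0.856, 0.112, 0.033)
t=1.500: state=(0.729, 0.198, 0.073)
t=2.000: state=(0.561, 0.299, 0.140)
t=2.500: state=(0.391, 0.377, 0.232)
t=3.000: state=(0.257, 0.405, 0.338)
t=3.500: state=(0.169, 0.386, 0.445)
t=4.000: state=(0.115, 0.342, 0.543)
t=4.500: state=(0.082, 0.290, 0.627)
t=5.000: state=(0.062, 0.239, 0.698)
t=5.500: state=(0.050, 0.194, 0.756)
t=6.000: state=(0.041, 0.156, 0.803)
t=6.500: state=(0.036, 0.124, 0.840)
t=7.000: state=(0.032, 0.098, 0.870)
t=7.500: state=(0.029, 0.078, 0.893)
t=8.000: state=(0.027, 0.061, 0.912)
t=8.500: state=(0.025, 0.048, 0.927)
t=8.960: state=(0.024, 0.038, 0.937)
compare at T: S=0.024, I=0.038, R=0.937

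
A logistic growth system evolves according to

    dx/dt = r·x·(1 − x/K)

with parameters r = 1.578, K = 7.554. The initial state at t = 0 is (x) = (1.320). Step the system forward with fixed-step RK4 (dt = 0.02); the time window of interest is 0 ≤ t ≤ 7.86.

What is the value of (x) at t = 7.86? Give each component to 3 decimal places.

(x) = (7.554)

t=0.000: state=(1.320)
step 1 (dt=0.02): k1=(1.719), k2=(1.737), k3=(1.737), k4=(1.754); state += dt/6·(k1+2k2+2k3+k4)
t=0.020: state=(1.355)
t=0.040: state=(1.390)
t=0.060: state=(1.426)
continuing one RK4 step at a time; state shown every 25 steps (Δt=0.5):
t=0.500: state=(2.402)
t=1.000: state=(3.825)
t=1.500: state=(5.236)
t=2.000: state=(6.289)
t=2.500: state=(6.921)
t=3.000: state=(7.253)
t=3.500: state=(7.414)
t=4.000: state=(7.490)
t=4.500: state=(7.525)
t=5.000: state=(7.541)
t=5.500: state=(7.548)
t=6.000: state=(7.551)
t=6.500: state=(7.553)
t=7.000: state=(7.553)
t=7.500: state=(7.554)
t=7.860: state=(7.554)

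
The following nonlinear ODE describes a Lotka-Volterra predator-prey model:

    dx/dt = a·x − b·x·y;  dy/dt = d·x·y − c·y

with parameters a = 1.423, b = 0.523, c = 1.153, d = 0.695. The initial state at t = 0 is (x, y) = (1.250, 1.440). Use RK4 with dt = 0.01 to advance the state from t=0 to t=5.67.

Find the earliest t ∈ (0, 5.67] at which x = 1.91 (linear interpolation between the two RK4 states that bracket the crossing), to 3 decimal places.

t = 0.603

t=0.000: state=(1.250, 1.440)
step 1 (dt=0.01): k1=(0.837, -0.409), k2=(0.841, -0.405), k3=(0.841, -0.405), k4=(0.846, -0.400); state += dt/6·(k1+2k2+2k3+k4)
t=0.010: state=(1.258, 1.436)
t=0.020: state=(1.267, 1.432)
t=0.030: state=(1.275, 1.428)
continuing one RK4 step at a time; state shown every 20 steps (Δt=0.2):
t=0.200: state=(1.434, 1.377)
t=0.400: state=(1.653, 1.355)
t=0.600: state=(1.906, 1.377)
next step: t=0.610: state=(1.919, 1.380) — x has crossed 1.91
linear interpolation between t=0.600 (1.90581) and t=0.610 (1.91923) → t≈0.603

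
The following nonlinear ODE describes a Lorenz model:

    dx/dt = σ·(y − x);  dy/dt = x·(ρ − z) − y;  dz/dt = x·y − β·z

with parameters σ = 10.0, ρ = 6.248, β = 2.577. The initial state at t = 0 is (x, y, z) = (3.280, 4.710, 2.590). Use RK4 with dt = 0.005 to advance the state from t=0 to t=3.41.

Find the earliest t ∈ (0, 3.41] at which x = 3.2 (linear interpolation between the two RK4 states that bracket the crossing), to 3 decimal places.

t = 0.647

t=0.000: state=(3.280, 4.710, 2.590)
step 1 (dt=0.005): k1=(14.300, 7.288, 8.774), k2=(14.125, 7.328, 8.947), k3=(14.130, 7.325, 8.944), k4=(13.960, 7.360, 9.115); state += dt/6·(k1+2k2+2k3+k4)
t=0.005: state=(3.351, 4.747, 2.635)
t=0.010: state=(3.420, 4.784, 2.681)
t=0.015: state=(3.487, 4.821, 2.729)
continuing one RK4 step at a time; state shown every 40 steps (Δt=0.2):
t=0.200: state=(5.186, 5.671, 5.320)
t=0.400: state=(4.949, 4.308, 7.356)
t=0.600: state=(3.475, 2.834, 6.628)
t=0.645: state=(3.210, 2.678, 6.292)
next step: t=0.650: state=(3.184, 2.664, 6.254) — x has crossed 3.2
linear interpolation between t=0.645 (3.21020) and t=0.650 (3.18389) → t≈0.647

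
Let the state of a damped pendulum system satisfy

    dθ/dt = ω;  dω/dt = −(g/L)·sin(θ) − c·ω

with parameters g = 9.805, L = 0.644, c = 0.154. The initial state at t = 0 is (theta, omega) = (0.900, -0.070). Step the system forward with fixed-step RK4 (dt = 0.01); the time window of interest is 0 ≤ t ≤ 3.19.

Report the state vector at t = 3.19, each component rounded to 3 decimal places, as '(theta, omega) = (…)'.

t=0.000: state=(0.900, -0.070)
step 1 (dt=0.01): k1=(-0.070, -11.915), k2=(-0.130, -11.903), k3=(-0.130, -11.900), k4=(-0.189, -11.885); state += dt/6·(k1+2k2+2k3+k4)
t=0.010: state=(0.899, -0.189)
t=0.020: state=(0.896, -0.308)
t=0.030: state=(0.893, -0.426)
continuing one RK4 step at a time; state shown every 20 steps (Δt=0.2):
t=0.200: state=(0.659, -2.245)
t=0.400: state=(0.078, -3.286)
t=0.600: state=(-0.529, -2.482)
t=0.800: state=(-0.832, -0.448)
t=1.000: state=(-0.699, 1.719)
t=1.200: state=(-0.203, 3.015)
t=1.400: state=(0.391, 2.622)
t=1.600: state=(0.753, 0.852)
t=1.800: state=(0.710, -1.253)
t=2.000: state=(0.295, -2.709)
t=2.200: state=(-0.271, -2.655)
t=2.400: state=(-0.669, -1.157)
t=2.600: state=(-0.700, 0.851)
t=2.800: state=(-0.359, 2.396)
t=3.000: state=(0.169, 2.613)
t=3.190: state=(0.572, 1.461)

(theta, omega) = (0.572, 1.461)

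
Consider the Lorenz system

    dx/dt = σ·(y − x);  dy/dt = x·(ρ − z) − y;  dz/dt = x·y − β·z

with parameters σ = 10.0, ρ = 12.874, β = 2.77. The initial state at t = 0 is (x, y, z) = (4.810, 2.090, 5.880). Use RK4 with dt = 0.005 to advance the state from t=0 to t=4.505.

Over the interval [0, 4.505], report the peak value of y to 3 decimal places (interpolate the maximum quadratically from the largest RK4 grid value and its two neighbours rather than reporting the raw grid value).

t=0.000: state=(4.810, 2.090, 5.880)
step 1 (dt=0.005): k1=(-27.200, 31.551, -6.235), k2=(-25.731, 31.071, -5.960), k3=(-25.780, 31.094, -5.959), k4=(-24.356, 30.634, -5.694); state += dt/6·(k1+2k2+2k3+k4)
t=0.005: state=(4.681, 2.245, 5.850)
t=0.010: state=(4.566, 2.396, 5.823)
t=0.015: state=(4.464, 2.544, 5.798)
continuing one RK4 step at a time; state shown every 40 steps (Δt=0.2):
t=0.200: state=(5.419, 7.255, 6.841)
t=0.400: state=(8.656, 8.921, 14.304)
t=0.600: state=(5.580, 3.435, 14.972)
t=0.800: state=(3.176, 2.913, 10.330)
t=1.000: state=(3.941, 4.884, 7.958)
t=1.200: state=(6.565, 7.972, 10.061)
t=1.400: state=(7.471, 6.633, 14.708)
t=1.600: state=(4.882, 3.789, 13.015)
t=1.800: state=(4.051, 4.262, 9.966)
t=2.000: state=(5.364, 6.346, 9.560)
t=2.200: state=(7.019, 7.340, 12.547)
t=2.400: state=(6.125, 5.182, 13.710)
t=2.600: state=(4.694, 4.392, 11.539)
t=2.800: state=(4.977, 5.491, 10.176)
t=3.000: state=(6.251, 6.816, 11.352)
t=3.200: state=(6.480, 6.098, 13.162)
t=3.400: state=(5.374, 4.885, 12.405)
t=3.600: state=(5.022, 5.169, 10.966)
t=3.800: state=(5.738, 6.201, 11.030)
t=4.000: state=(6.331, 6.348, 12.387)
t=4.200: state=(5.823, 5.422, 12.628)
t=4.400: state=(5.258, 5.171, 11.611)
t=4.505: state=(5.292, 5.435, 11.215)
largest grid value and its neighbours: y(0.335)=9.58048, y(0.340)=9.58300, y(0.345)=9.57680
parabola through these three points peaks at t≈0.339 with y≈9.58320

max y = 9.583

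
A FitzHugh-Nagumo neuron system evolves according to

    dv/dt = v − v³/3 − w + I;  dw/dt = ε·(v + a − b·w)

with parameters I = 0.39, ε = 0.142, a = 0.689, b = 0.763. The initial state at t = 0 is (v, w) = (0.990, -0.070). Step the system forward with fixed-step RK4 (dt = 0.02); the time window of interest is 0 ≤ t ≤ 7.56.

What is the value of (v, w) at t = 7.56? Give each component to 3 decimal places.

t=0.000: state=(0.990, -0.070)
step 1 (dt=0.02): k1=(1.127, 0.246), k2=(1.124, 0.247), k3=(1.124, 0.247), k4=(1.122, 0.249); state += dt/6·(k1+2k2+2k3+k4)
t=0.020: state=(1.012, -0.065)
t=0.040: state=(1.035, -0.060)
t=0.060: state=(1.057, -0.055)
continuing one RK4 step at a time; state shown every 25 steps (Δt=0.5):
t=0.500: state=(1.474, 0.068)
t=1.000: state=(1.703, 0.223)
t=1.500: state=(1.745, 0.379)
t=2.000: state=(1.713, 0.526)
t=2.500: state=(1.655, 0.663)
t=3.000: state=(1.587, 0.787)
t=3.500: state=(1.513, 0.900)
t=4.000: state=(1.435, 1.002)
t=4.500: state=(1.351, 1.094)
t=5.000: state=(1.260, 1.174)
t=5.500: state=(1.159, 1.243)
t=6.000: state=(1.045, 1.301)
t=6.500: state=(0.909, 1.348)
t=7.000: state=(0.740, 1.382)
t=7.500: state=(0.511, 1.400)
t=7.560: state=(0.478, 1.401)

(v, w) = (0.478, 1.401)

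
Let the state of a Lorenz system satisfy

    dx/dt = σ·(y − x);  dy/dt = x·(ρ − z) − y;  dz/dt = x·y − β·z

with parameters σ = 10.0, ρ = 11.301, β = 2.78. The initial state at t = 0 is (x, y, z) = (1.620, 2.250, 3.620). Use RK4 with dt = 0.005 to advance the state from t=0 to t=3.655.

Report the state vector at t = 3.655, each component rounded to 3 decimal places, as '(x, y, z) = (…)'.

t=0.000: state=(1.620, 2.250, 3.620)
step 1 (dt=0.005): k1=(6.300, 10.193, -6.419), k2=(6.397, 10.315, -6.297), k3=(6.398, 10.316, -6.297), k4=(6.496, 10.439, -6.174); state += dt/6·(k1+2k2+2k3+k4)
t=0.005: state=(1.652, 2.302, 3.589)
t=0.010: state=(1.685, 2.354, 3.558)
t=0.015: state=(1.719, 2.409, 3.529)
continuing one RK4 step at a time; state shown every 40 steps (Δt=0.2):
t=0.200: state=(3.851, 5.554, 3.732)
t=0.400: state=(7.935, 9.596, 9.918)
t=0.600: state=(6.868, 4.506, 14.912)
t=0.800: state=(3.095, 2.147, 10.552)
t=1.000: state=(2.691, 3.061, 7.077)
t=1.200: state=(4.301, 5.516, 6.359)
t=1.400: state=(6.926, 7.916, 9.984)
t=1.600: state=(6.578, 5.343, 13.238)
t=1.800: state=(4.177, 3.413, 10.821)
t=2.000: state=(3.793, 4.096, 8.324)
t=2.200: state=(5.072, 5.947, 8.220)
t=2.400: state=(6.514, 6.813, 10.810)
t=2.600: state=(5.850, 5.075, 12.005)
t=2.800: state=(4.539, 4.179, 10.332)
t=3.000: state=(4.543, 4.864, 8.956)
t=3.200: state=(5.509, 6.037, 9.423)
t=3.400: state=(6.086, 6.032, 11.027)
t=3.600: state=(5.424, 4.964, 11.171)
t=3.655: state=(5.182, 4.772, 10.900)

(x, y, z) = (5.182, 4.772, 10.900)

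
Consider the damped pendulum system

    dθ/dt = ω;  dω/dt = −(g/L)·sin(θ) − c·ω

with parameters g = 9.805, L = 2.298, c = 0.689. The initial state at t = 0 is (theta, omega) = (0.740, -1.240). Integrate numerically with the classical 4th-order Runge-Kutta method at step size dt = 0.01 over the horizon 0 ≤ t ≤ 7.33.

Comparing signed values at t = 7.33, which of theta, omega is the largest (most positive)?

largest component: omega

t=0.000: state=(0.740, -1.240)
step 1 (dt=0.01): k1=(-1.240, -2.023), k2=(-1.250, -1.996), k3=(-1.250, -1.996), k4=(-1.260, -1.969); state += dt/6·(k1+2k2+2k3+k4)
t=0.010: state=(0.727, -1.260)
t=0.020: state=(0.715, -1.279)
t=0.030: state=(0.702, -1.298)
continuing one RK4 step at a time; state shown every 25 steps (Δt=0.25):
t=0.250: state=(0.382, -1.563)
t=0.500: state=(-0.008, -1.490)
t=0.750: state=(-0.335, -1.075)
t=1.000: state=(-0.531, -0.481)
t=1.250: state=(-0.575, 0.120)
t=1.500: state=(-0.481, 0.602)
t=1.750: state=(-0.291, 0.878)
t=2.000: state=(-0.063, 0.908)
t=2.250: state=(0.145, 0.718)
t=2.500: state=(0.284, 0.387)
t=2.750: state=(0.335, 0.019)
t=3.000: state=(0.299, -0.295)
t=3.250: state=(0.198, -0.491)
t=3.500: state=(0.065, -0.541)
t=3.750: state=(-0.061, -0.454)
t=4.000: state=(-0.153, -0.272)
t=4.250: state=(-0.194, -0.054)
t=4.500: state=(-0.183, 0.142)
t=4.750: state=(-0.129, 0.273)
t=5.000: state=(-0.053, 0.319)
t=5.250: state=(0.023, 0.281)
t=5.500: state=(0.082, 0.182)
t=5.750: state=(0.112, 0.055)
t=6.000: state=(0.110, -0.065)
t=6.250: state=(0.083, -0.150)
t=6.500: state=(0.039, -0.186)
t=6.750: state=(-0.006, -0.172)
t=7.000: state=(-0.043, -0.119)
t=7.250: state=(-0.064, -0.046)
t=7.330: state=(-0.067, -0.021)
compare at T: theta=-0.067, omega=-0.021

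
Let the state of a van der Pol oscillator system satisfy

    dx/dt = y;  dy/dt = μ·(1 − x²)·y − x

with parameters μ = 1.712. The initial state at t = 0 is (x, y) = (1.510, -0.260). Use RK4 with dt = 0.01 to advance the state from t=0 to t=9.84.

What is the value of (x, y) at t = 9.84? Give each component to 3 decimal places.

(x, y) = (-2.017, 0.036)

t=0.000: state=(1.510, -0.260)
step 1 (dt=0.01): k1=(-0.260, -0.940), k2=(-0.265, -0.930), k3=(-0.265, -0.930), k4=(-0.269, -0.921); state += dt/6·(k1+2k2+2k3+k4)
t=0.010: state=(1.507, -0.269)
t=0.020: state=(1.505, -0.278)
t=0.030: state=(1.502, -0.287)
continuing one RK4 step at a time; state shown every 50 steps (Δt=0.5):
t=0.500: state=(1.288, -0.601)
t=1.000: state=(0.896, -1.018)
t=1.500: state=(0.153, -2.167)
t=2.000: state=(-1.349, -3.062)
t=2.500: state=(-2.009, -0.058)
t=3.000: state=(-1.893, 0.369)
t=3.500: state=(-1.683, 0.471)
t=4.000: state=(-1.417, 0.607)
t=4.500: state=(-1.051, 0.896)
t=5.000: state=(-0.436, 1.722)
t=5.500: state=(0.884, 3.469)
t=6.000: state=(1.980, 0.521)
t=6.500: state=(1.949, -0.323)
t=7.000: state=(1.754, -0.441)
t=7.500: state=(1.507, -0.555)
t=8.000: state=(1.182, -0.777)
t=8.500: state=(0.675, -1.354)
t=9.000: state=(-0.367, -3.047)
t=9.500: state=(-1.829, -1.503)
t=9.840: state=(-2.017, 0.036)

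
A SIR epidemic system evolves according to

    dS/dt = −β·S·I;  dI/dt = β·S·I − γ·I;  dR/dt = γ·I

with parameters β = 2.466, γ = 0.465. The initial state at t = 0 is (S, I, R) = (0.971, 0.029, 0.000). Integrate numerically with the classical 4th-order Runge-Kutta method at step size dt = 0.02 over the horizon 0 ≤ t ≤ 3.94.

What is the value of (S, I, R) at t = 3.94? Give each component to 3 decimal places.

t=0.000: state=(0.971, 0.029, 0.000)
step 1 (dt=0.02): k1=(-0.069, 0.056, 0.013), k2=(-0.071, 0.057, 0.014), k3=(-0.071, 0.057, 0.014), k4=(-0.072, 0.058, 0.014); state += dt/6·(k1+2k2+2k3+k4)
t=0.020: state=(0.970, 0.030, 0.000)
t=0.040: state=(0.968, 0.031, 0.001)
t=0.060: state=(0.967, 0.033, 0.001)
continuing one RK4 step at a time; state shown every 10 steps (Δt=0.2):
t=0.200: state=(0.954, 0.042, 0.003)
t=0.400: state=(0.930, 0.062, 0.008)
t=0.600: state=(0.897, 0.088, 0.015)
t=0.800: state=(0.852, 0.124, 0.025)
t=1.000: state=(0.793, 0.169, 0.038)
t=1.200: state=(0.720, 0.224, 0.057)
t=1.400: state=(0.635, 0.285, 0.080)
t=1.600: state=(0.543, 0.347, 0.110)
t=1.800: state=(0.451, 0.404, 0.145)
t=2.000: state=(0.365, 0.450, 0.184)
t=2.200: state=(0.290, 0.482, 0.228)
t=2.400: state=(0.227, 0.499, 0.274)
t=2.600: state=(0.178, 0.502, 0.320)
t=2.800: state=(0.139, 0.494, 0.367)
t=3.000: state=(0.109, 0.479, 0.412)
t=3.200: state=(0.087, 0.458, 0.456)
t=3.400: state=(0.070, 0.433, 0.497)
t=3.600: state=(0.057, 0.407, 0.536)
t=3.800: state=(0.047, 0.381, 0.573)
t=3.940: state=(0.041, 0.362, 0.597)

(S, I, R) = (0.041, 0.362, 0.597)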